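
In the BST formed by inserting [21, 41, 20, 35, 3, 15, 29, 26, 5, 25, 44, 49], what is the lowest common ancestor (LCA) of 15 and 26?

Tree insertion order: [21, 41, 20, 35, 3, 15, 29, 26, 5, 25, 44, 49]
Tree (level-order array): [21, 20, 41, 3, None, 35, 44, None, 15, 29, None, None, 49, 5, None, 26, None, None, None, None, None, 25]
In a BST, the LCA of p=15, q=26 is the first node v on the
root-to-leaf path with p <= v <= q (go left if both < v, right if both > v).
Walk from root:
  at 21: 15 <= 21 <= 26, this is the LCA
LCA = 21


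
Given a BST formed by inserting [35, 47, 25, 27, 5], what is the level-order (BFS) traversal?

Tree insertion order: [35, 47, 25, 27, 5]
Tree (level-order array): [35, 25, 47, 5, 27]
BFS from the root, enqueuing left then right child of each popped node:
  queue [35] -> pop 35, enqueue [25, 47], visited so far: [35]
  queue [25, 47] -> pop 25, enqueue [5, 27], visited so far: [35, 25]
  queue [47, 5, 27] -> pop 47, enqueue [none], visited so far: [35, 25, 47]
  queue [5, 27] -> pop 5, enqueue [none], visited so far: [35, 25, 47, 5]
  queue [27] -> pop 27, enqueue [none], visited so far: [35, 25, 47, 5, 27]
Result: [35, 25, 47, 5, 27]


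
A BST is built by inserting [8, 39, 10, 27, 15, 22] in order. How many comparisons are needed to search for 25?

Search path for 25: 8 -> 39 -> 10 -> 27 -> 15 -> 22
Found: False
Comparisons: 6


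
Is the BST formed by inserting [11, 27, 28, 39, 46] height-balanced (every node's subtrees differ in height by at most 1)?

Tree (level-order array): [11, None, 27, None, 28, None, 39, None, 46]
Definition: a tree is height-balanced if, at every node, |h(left) - h(right)| <= 1 (empty subtree has height -1).
Bottom-up per-node check:
  node 46: h_left=-1, h_right=-1, diff=0 [OK], height=0
  node 39: h_left=-1, h_right=0, diff=1 [OK], height=1
  node 28: h_left=-1, h_right=1, diff=2 [FAIL (|-1-1|=2 > 1)], height=2
  node 27: h_left=-1, h_right=2, diff=3 [FAIL (|-1-2|=3 > 1)], height=3
  node 11: h_left=-1, h_right=3, diff=4 [FAIL (|-1-3|=4 > 1)], height=4
Node 28 violates the condition: |-1 - 1| = 2 > 1.
Result: Not balanced


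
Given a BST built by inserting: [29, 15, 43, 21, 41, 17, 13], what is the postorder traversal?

Tree insertion order: [29, 15, 43, 21, 41, 17, 13]
Tree (level-order array): [29, 15, 43, 13, 21, 41, None, None, None, 17]
Postorder traversal: [13, 17, 21, 15, 41, 43, 29]


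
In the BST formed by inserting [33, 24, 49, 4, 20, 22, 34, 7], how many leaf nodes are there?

Tree built from: [33, 24, 49, 4, 20, 22, 34, 7]
Tree (level-order array): [33, 24, 49, 4, None, 34, None, None, 20, None, None, 7, 22]
Rule: A leaf has 0 children.
Per-node child counts:
  node 33: 2 child(ren)
  node 24: 1 child(ren)
  node 4: 1 child(ren)
  node 20: 2 child(ren)
  node 7: 0 child(ren)
  node 22: 0 child(ren)
  node 49: 1 child(ren)
  node 34: 0 child(ren)
Matching nodes: [7, 22, 34]
Count of leaf nodes: 3


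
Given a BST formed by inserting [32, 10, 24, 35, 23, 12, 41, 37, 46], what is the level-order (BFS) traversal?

Tree insertion order: [32, 10, 24, 35, 23, 12, 41, 37, 46]
Tree (level-order array): [32, 10, 35, None, 24, None, 41, 23, None, 37, 46, 12]
BFS from the root, enqueuing left then right child of each popped node:
  queue [32] -> pop 32, enqueue [10, 35], visited so far: [32]
  queue [10, 35] -> pop 10, enqueue [24], visited so far: [32, 10]
  queue [35, 24] -> pop 35, enqueue [41], visited so far: [32, 10, 35]
  queue [24, 41] -> pop 24, enqueue [23], visited so far: [32, 10, 35, 24]
  queue [41, 23] -> pop 41, enqueue [37, 46], visited so far: [32, 10, 35, 24, 41]
  queue [23, 37, 46] -> pop 23, enqueue [12], visited so far: [32, 10, 35, 24, 41, 23]
  queue [37, 46, 12] -> pop 37, enqueue [none], visited so far: [32, 10, 35, 24, 41, 23, 37]
  queue [46, 12] -> pop 46, enqueue [none], visited so far: [32, 10, 35, 24, 41, 23, 37, 46]
  queue [12] -> pop 12, enqueue [none], visited so far: [32, 10, 35, 24, 41, 23, 37, 46, 12]
Result: [32, 10, 35, 24, 41, 23, 37, 46, 12]


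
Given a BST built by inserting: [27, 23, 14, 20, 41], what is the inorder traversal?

Tree insertion order: [27, 23, 14, 20, 41]
Tree (level-order array): [27, 23, 41, 14, None, None, None, None, 20]
Inorder traversal: [14, 20, 23, 27, 41]


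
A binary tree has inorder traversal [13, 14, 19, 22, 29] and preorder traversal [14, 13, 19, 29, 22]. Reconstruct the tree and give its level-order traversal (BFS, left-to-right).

Inorder:  [13, 14, 19, 22, 29]
Preorder: [14, 13, 19, 29, 22]
Algorithm: preorder visits root first, so consume preorder in order;
for each root, split the current inorder slice at that value into
left-subtree inorder and right-subtree inorder, then recurse.
Recursive splits:
  root=14; inorder splits into left=[13], right=[19, 22, 29]
  root=13; inorder splits into left=[], right=[]
  root=19; inorder splits into left=[], right=[22, 29]
  root=29; inorder splits into left=[22], right=[]
  root=22; inorder splits into left=[], right=[]
Reconstructed level-order: [14, 13, 19, 29, 22]


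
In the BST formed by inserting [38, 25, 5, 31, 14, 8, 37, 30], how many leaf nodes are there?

Tree built from: [38, 25, 5, 31, 14, 8, 37, 30]
Tree (level-order array): [38, 25, None, 5, 31, None, 14, 30, 37, 8]
Rule: A leaf has 0 children.
Per-node child counts:
  node 38: 1 child(ren)
  node 25: 2 child(ren)
  node 5: 1 child(ren)
  node 14: 1 child(ren)
  node 8: 0 child(ren)
  node 31: 2 child(ren)
  node 30: 0 child(ren)
  node 37: 0 child(ren)
Matching nodes: [8, 30, 37]
Count of leaf nodes: 3


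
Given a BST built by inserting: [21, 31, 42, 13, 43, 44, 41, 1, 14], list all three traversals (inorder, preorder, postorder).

Tree insertion order: [21, 31, 42, 13, 43, 44, 41, 1, 14]
Tree (level-order array): [21, 13, 31, 1, 14, None, 42, None, None, None, None, 41, 43, None, None, None, 44]
Inorder (L, root, R): [1, 13, 14, 21, 31, 41, 42, 43, 44]
Preorder (root, L, R): [21, 13, 1, 14, 31, 42, 41, 43, 44]
Postorder (L, R, root): [1, 14, 13, 41, 44, 43, 42, 31, 21]


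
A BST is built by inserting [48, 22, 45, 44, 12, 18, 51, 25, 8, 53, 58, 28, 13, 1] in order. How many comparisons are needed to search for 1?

Search path for 1: 48 -> 22 -> 12 -> 8 -> 1
Found: True
Comparisons: 5


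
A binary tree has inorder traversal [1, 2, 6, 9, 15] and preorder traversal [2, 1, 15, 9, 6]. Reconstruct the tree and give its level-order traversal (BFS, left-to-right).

Inorder:  [1, 2, 6, 9, 15]
Preorder: [2, 1, 15, 9, 6]
Algorithm: preorder visits root first, so consume preorder in order;
for each root, split the current inorder slice at that value into
left-subtree inorder and right-subtree inorder, then recurse.
Recursive splits:
  root=2; inorder splits into left=[1], right=[6, 9, 15]
  root=1; inorder splits into left=[], right=[]
  root=15; inorder splits into left=[6, 9], right=[]
  root=9; inorder splits into left=[6], right=[]
  root=6; inorder splits into left=[], right=[]
Reconstructed level-order: [2, 1, 15, 9, 6]


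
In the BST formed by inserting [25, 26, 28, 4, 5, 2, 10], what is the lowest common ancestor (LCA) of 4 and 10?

Tree insertion order: [25, 26, 28, 4, 5, 2, 10]
Tree (level-order array): [25, 4, 26, 2, 5, None, 28, None, None, None, 10]
In a BST, the LCA of p=4, q=10 is the first node v on the
root-to-leaf path with p <= v <= q (go left if both < v, right if both > v).
Walk from root:
  at 25: both 4 and 10 < 25, go left
  at 4: 4 <= 4 <= 10, this is the LCA
LCA = 4


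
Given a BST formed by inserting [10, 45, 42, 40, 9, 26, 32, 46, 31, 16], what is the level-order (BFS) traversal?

Tree insertion order: [10, 45, 42, 40, 9, 26, 32, 46, 31, 16]
Tree (level-order array): [10, 9, 45, None, None, 42, 46, 40, None, None, None, 26, None, 16, 32, None, None, 31]
BFS from the root, enqueuing left then right child of each popped node:
  queue [10] -> pop 10, enqueue [9, 45], visited so far: [10]
  queue [9, 45] -> pop 9, enqueue [none], visited so far: [10, 9]
  queue [45] -> pop 45, enqueue [42, 46], visited so far: [10, 9, 45]
  queue [42, 46] -> pop 42, enqueue [40], visited so far: [10, 9, 45, 42]
  queue [46, 40] -> pop 46, enqueue [none], visited so far: [10, 9, 45, 42, 46]
  queue [40] -> pop 40, enqueue [26], visited so far: [10, 9, 45, 42, 46, 40]
  queue [26] -> pop 26, enqueue [16, 32], visited so far: [10, 9, 45, 42, 46, 40, 26]
  queue [16, 32] -> pop 16, enqueue [none], visited so far: [10, 9, 45, 42, 46, 40, 26, 16]
  queue [32] -> pop 32, enqueue [31], visited so far: [10, 9, 45, 42, 46, 40, 26, 16, 32]
  queue [31] -> pop 31, enqueue [none], visited so far: [10, 9, 45, 42, 46, 40, 26, 16, 32, 31]
Result: [10, 9, 45, 42, 46, 40, 26, 16, 32, 31]


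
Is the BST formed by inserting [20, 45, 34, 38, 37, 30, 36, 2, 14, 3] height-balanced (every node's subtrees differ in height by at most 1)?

Tree (level-order array): [20, 2, 45, None, 14, 34, None, 3, None, 30, 38, None, None, None, None, 37, None, 36]
Definition: a tree is height-balanced if, at every node, |h(left) - h(right)| <= 1 (empty subtree has height -1).
Bottom-up per-node check:
  node 3: h_left=-1, h_right=-1, diff=0 [OK], height=0
  node 14: h_left=0, h_right=-1, diff=1 [OK], height=1
  node 2: h_left=-1, h_right=1, diff=2 [FAIL (|-1-1|=2 > 1)], height=2
  node 30: h_left=-1, h_right=-1, diff=0 [OK], height=0
  node 36: h_left=-1, h_right=-1, diff=0 [OK], height=0
  node 37: h_left=0, h_right=-1, diff=1 [OK], height=1
  node 38: h_left=1, h_right=-1, diff=2 [FAIL (|1--1|=2 > 1)], height=2
  node 34: h_left=0, h_right=2, diff=2 [FAIL (|0-2|=2 > 1)], height=3
  node 45: h_left=3, h_right=-1, diff=4 [FAIL (|3--1|=4 > 1)], height=4
  node 20: h_left=2, h_right=4, diff=2 [FAIL (|2-4|=2 > 1)], height=5
Node 2 violates the condition: |-1 - 1| = 2 > 1.
Result: Not balanced


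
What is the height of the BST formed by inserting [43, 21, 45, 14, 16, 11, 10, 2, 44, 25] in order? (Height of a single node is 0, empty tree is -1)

Insertion order: [43, 21, 45, 14, 16, 11, 10, 2, 44, 25]
Tree (level-order array): [43, 21, 45, 14, 25, 44, None, 11, 16, None, None, None, None, 10, None, None, None, 2]
Compute height bottom-up (empty subtree = -1):
  height(2) = 1 + max(-1, -1) = 0
  height(10) = 1 + max(0, -1) = 1
  height(11) = 1 + max(1, -1) = 2
  height(16) = 1 + max(-1, -1) = 0
  height(14) = 1 + max(2, 0) = 3
  height(25) = 1 + max(-1, -1) = 0
  height(21) = 1 + max(3, 0) = 4
  height(44) = 1 + max(-1, -1) = 0
  height(45) = 1 + max(0, -1) = 1
  height(43) = 1 + max(4, 1) = 5
Height = 5


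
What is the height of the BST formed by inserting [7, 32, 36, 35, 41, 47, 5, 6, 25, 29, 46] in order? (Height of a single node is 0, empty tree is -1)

Insertion order: [7, 32, 36, 35, 41, 47, 5, 6, 25, 29, 46]
Tree (level-order array): [7, 5, 32, None, 6, 25, 36, None, None, None, 29, 35, 41, None, None, None, None, None, 47, 46]
Compute height bottom-up (empty subtree = -1):
  height(6) = 1 + max(-1, -1) = 0
  height(5) = 1 + max(-1, 0) = 1
  height(29) = 1 + max(-1, -1) = 0
  height(25) = 1 + max(-1, 0) = 1
  height(35) = 1 + max(-1, -1) = 0
  height(46) = 1 + max(-1, -1) = 0
  height(47) = 1 + max(0, -1) = 1
  height(41) = 1 + max(-1, 1) = 2
  height(36) = 1 + max(0, 2) = 3
  height(32) = 1 + max(1, 3) = 4
  height(7) = 1 + max(1, 4) = 5
Height = 5


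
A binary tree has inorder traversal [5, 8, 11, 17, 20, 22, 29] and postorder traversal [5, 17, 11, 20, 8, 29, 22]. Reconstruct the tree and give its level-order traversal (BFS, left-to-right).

Inorder:   [5, 8, 11, 17, 20, 22, 29]
Postorder: [5, 17, 11, 20, 8, 29, 22]
Algorithm: postorder visits root last, so walk postorder right-to-left;
each value is the root of the current inorder slice — split it at that
value, recurse on the right subtree first, then the left.
Recursive splits:
  root=22; inorder splits into left=[5, 8, 11, 17, 20], right=[29]
  root=29; inorder splits into left=[], right=[]
  root=8; inorder splits into left=[5], right=[11, 17, 20]
  root=20; inorder splits into left=[11, 17], right=[]
  root=11; inorder splits into left=[], right=[17]
  root=17; inorder splits into left=[], right=[]
  root=5; inorder splits into left=[], right=[]
Reconstructed level-order: [22, 8, 29, 5, 20, 11, 17]


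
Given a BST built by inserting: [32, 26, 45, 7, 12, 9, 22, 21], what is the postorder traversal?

Tree insertion order: [32, 26, 45, 7, 12, 9, 22, 21]
Tree (level-order array): [32, 26, 45, 7, None, None, None, None, 12, 9, 22, None, None, 21]
Postorder traversal: [9, 21, 22, 12, 7, 26, 45, 32]


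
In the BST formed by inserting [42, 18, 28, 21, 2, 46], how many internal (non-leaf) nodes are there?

Tree built from: [42, 18, 28, 21, 2, 46]
Tree (level-order array): [42, 18, 46, 2, 28, None, None, None, None, 21]
Rule: An internal node has at least one child.
Per-node child counts:
  node 42: 2 child(ren)
  node 18: 2 child(ren)
  node 2: 0 child(ren)
  node 28: 1 child(ren)
  node 21: 0 child(ren)
  node 46: 0 child(ren)
Matching nodes: [42, 18, 28]
Count of internal (non-leaf) nodes: 3


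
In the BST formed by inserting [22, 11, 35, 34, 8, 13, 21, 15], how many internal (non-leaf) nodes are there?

Tree built from: [22, 11, 35, 34, 8, 13, 21, 15]
Tree (level-order array): [22, 11, 35, 8, 13, 34, None, None, None, None, 21, None, None, 15]
Rule: An internal node has at least one child.
Per-node child counts:
  node 22: 2 child(ren)
  node 11: 2 child(ren)
  node 8: 0 child(ren)
  node 13: 1 child(ren)
  node 21: 1 child(ren)
  node 15: 0 child(ren)
  node 35: 1 child(ren)
  node 34: 0 child(ren)
Matching nodes: [22, 11, 13, 21, 35]
Count of internal (non-leaf) nodes: 5


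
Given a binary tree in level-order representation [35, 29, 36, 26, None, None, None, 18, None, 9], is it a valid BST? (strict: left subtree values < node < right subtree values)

Level-order array: [35, 29, 36, 26, None, None, None, 18, None, 9]
Validate using subtree bounds (lo, hi): at each node, require lo < value < hi,
then recurse left with hi=value and right with lo=value.
Preorder trace (stopping at first violation):
  at node 35 with bounds (-inf, +inf): OK
  at node 29 with bounds (-inf, 35): OK
  at node 26 with bounds (-inf, 29): OK
  at node 18 with bounds (-inf, 26): OK
  at node 9 with bounds (-inf, 18): OK
  at node 36 with bounds (35, +inf): OK
No violation found at any node.
Result: Valid BST


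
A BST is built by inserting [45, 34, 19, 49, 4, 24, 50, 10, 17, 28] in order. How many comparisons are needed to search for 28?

Search path for 28: 45 -> 34 -> 19 -> 24 -> 28
Found: True
Comparisons: 5


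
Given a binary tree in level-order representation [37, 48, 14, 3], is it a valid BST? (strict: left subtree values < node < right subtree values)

Level-order array: [37, 48, 14, 3]
Validate using subtree bounds (lo, hi): at each node, require lo < value < hi,
then recurse left with hi=value and right with lo=value.
Preorder trace (stopping at first violation):
  at node 37 with bounds (-inf, +inf): OK
  at node 48 with bounds (-inf, 37): VIOLATION
Node 48 violates its bound: not (-inf < 48 < 37).
Result: Not a valid BST


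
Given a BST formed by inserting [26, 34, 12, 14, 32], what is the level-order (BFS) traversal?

Tree insertion order: [26, 34, 12, 14, 32]
Tree (level-order array): [26, 12, 34, None, 14, 32]
BFS from the root, enqueuing left then right child of each popped node:
  queue [26] -> pop 26, enqueue [12, 34], visited so far: [26]
  queue [12, 34] -> pop 12, enqueue [14], visited so far: [26, 12]
  queue [34, 14] -> pop 34, enqueue [32], visited so far: [26, 12, 34]
  queue [14, 32] -> pop 14, enqueue [none], visited so far: [26, 12, 34, 14]
  queue [32] -> pop 32, enqueue [none], visited so far: [26, 12, 34, 14, 32]
Result: [26, 12, 34, 14, 32]


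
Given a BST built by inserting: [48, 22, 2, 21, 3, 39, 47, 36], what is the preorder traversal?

Tree insertion order: [48, 22, 2, 21, 3, 39, 47, 36]
Tree (level-order array): [48, 22, None, 2, 39, None, 21, 36, 47, 3]
Preorder traversal: [48, 22, 2, 21, 3, 39, 36, 47]


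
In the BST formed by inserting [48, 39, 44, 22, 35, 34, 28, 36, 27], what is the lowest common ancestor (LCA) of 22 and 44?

Tree insertion order: [48, 39, 44, 22, 35, 34, 28, 36, 27]
Tree (level-order array): [48, 39, None, 22, 44, None, 35, None, None, 34, 36, 28, None, None, None, 27]
In a BST, the LCA of p=22, q=44 is the first node v on the
root-to-leaf path with p <= v <= q (go left if both < v, right if both > v).
Walk from root:
  at 48: both 22 and 44 < 48, go left
  at 39: 22 <= 39 <= 44, this is the LCA
LCA = 39


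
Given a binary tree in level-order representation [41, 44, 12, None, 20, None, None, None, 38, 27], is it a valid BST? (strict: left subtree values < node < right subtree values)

Level-order array: [41, 44, 12, None, 20, None, None, None, 38, 27]
Validate using subtree bounds (lo, hi): at each node, require lo < value < hi,
then recurse left with hi=value and right with lo=value.
Preorder trace (stopping at first violation):
  at node 41 with bounds (-inf, +inf): OK
  at node 44 with bounds (-inf, 41): VIOLATION
Node 44 violates its bound: not (-inf < 44 < 41).
Result: Not a valid BST


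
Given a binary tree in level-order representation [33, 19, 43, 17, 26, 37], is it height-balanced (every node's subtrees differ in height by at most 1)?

Tree (level-order array): [33, 19, 43, 17, 26, 37]
Definition: a tree is height-balanced if, at every node, |h(left) - h(right)| <= 1 (empty subtree has height -1).
Bottom-up per-node check:
  node 17: h_left=-1, h_right=-1, diff=0 [OK], height=0
  node 26: h_left=-1, h_right=-1, diff=0 [OK], height=0
  node 19: h_left=0, h_right=0, diff=0 [OK], height=1
  node 37: h_left=-1, h_right=-1, diff=0 [OK], height=0
  node 43: h_left=0, h_right=-1, diff=1 [OK], height=1
  node 33: h_left=1, h_right=1, diff=0 [OK], height=2
All nodes satisfy the balance condition.
Result: Balanced


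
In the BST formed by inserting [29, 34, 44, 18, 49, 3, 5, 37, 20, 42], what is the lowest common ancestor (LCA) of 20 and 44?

Tree insertion order: [29, 34, 44, 18, 49, 3, 5, 37, 20, 42]
Tree (level-order array): [29, 18, 34, 3, 20, None, 44, None, 5, None, None, 37, 49, None, None, None, 42]
In a BST, the LCA of p=20, q=44 is the first node v on the
root-to-leaf path with p <= v <= q (go left if both < v, right if both > v).
Walk from root:
  at 29: 20 <= 29 <= 44, this is the LCA
LCA = 29


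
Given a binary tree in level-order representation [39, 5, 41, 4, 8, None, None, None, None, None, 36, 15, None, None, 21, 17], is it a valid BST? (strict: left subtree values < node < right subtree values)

Level-order array: [39, 5, 41, 4, 8, None, None, None, None, None, 36, 15, None, None, 21, 17]
Validate using subtree bounds (lo, hi): at each node, require lo < value < hi,
then recurse left with hi=value and right with lo=value.
Preorder trace (stopping at first violation):
  at node 39 with bounds (-inf, +inf): OK
  at node 5 with bounds (-inf, 39): OK
  at node 4 with bounds (-inf, 5): OK
  at node 8 with bounds (5, 39): OK
  at node 36 with bounds (8, 39): OK
  at node 15 with bounds (8, 36): OK
  at node 21 with bounds (15, 36): OK
  at node 17 with bounds (15, 21): OK
  at node 41 with bounds (39, +inf): OK
No violation found at any node.
Result: Valid BST


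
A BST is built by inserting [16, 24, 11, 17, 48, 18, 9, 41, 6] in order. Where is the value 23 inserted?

Starting tree (level order): [16, 11, 24, 9, None, 17, 48, 6, None, None, 18, 41]
Insertion path: 16 -> 24 -> 17 -> 18
Result: insert 23 as right child of 18
Final tree (level order): [16, 11, 24, 9, None, 17, 48, 6, None, None, 18, 41, None, None, None, None, 23]


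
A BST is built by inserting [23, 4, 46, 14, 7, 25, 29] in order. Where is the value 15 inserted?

Starting tree (level order): [23, 4, 46, None, 14, 25, None, 7, None, None, 29]
Insertion path: 23 -> 4 -> 14
Result: insert 15 as right child of 14
Final tree (level order): [23, 4, 46, None, 14, 25, None, 7, 15, None, 29]


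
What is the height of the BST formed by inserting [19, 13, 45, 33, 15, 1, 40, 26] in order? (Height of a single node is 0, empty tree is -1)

Insertion order: [19, 13, 45, 33, 15, 1, 40, 26]
Tree (level-order array): [19, 13, 45, 1, 15, 33, None, None, None, None, None, 26, 40]
Compute height bottom-up (empty subtree = -1):
  height(1) = 1 + max(-1, -1) = 0
  height(15) = 1 + max(-1, -1) = 0
  height(13) = 1 + max(0, 0) = 1
  height(26) = 1 + max(-1, -1) = 0
  height(40) = 1 + max(-1, -1) = 0
  height(33) = 1 + max(0, 0) = 1
  height(45) = 1 + max(1, -1) = 2
  height(19) = 1 + max(1, 2) = 3
Height = 3


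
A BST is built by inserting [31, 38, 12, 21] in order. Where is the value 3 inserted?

Starting tree (level order): [31, 12, 38, None, 21]
Insertion path: 31 -> 12
Result: insert 3 as left child of 12
Final tree (level order): [31, 12, 38, 3, 21]


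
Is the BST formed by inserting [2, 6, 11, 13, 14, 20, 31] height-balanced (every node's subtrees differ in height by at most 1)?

Tree (level-order array): [2, None, 6, None, 11, None, 13, None, 14, None, 20, None, 31]
Definition: a tree is height-balanced if, at every node, |h(left) - h(right)| <= 1 (empty subtree has height -1).
Bottom-up per-node check:
  node 31: h_left=-1, h_right=-1, diff=0 [OK], height=0
  node 20: h_left=-1, h_right=0, diff=1 [OK], height=1
  node 14: h_left=-1, h_right=1, diff=2 [FAIL (|-1-1|=2 > 1)], height=2
  node 13: h_left=-1, h_right=2, diff=3 [FAIL (|-1-2|=3 > 1)], height=3
  node 11: h_left=-1, h_right=3, diff=4 [FAIL (|-1-3|=4 > 1)], height=4
  node 6: h_left=-1, h_right=4, diff=5 [FAIL (|-1-4|=5 > 1)], height=5
  node 2: h_left=-1, h_right=5, diff=6 [FAIL (|-1-5|=6 > 1)], height=6
Node 14 violates the condition: |-1 - 1| = 2 > 1.
Result: Not balanced


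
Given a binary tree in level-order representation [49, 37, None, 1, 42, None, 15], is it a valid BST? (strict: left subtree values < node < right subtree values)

Level-order array: [49, 37, None, 1, 42, None, 15]
Validate using subtree bounds (lo, hi): at each node, require lo < value < hi,
then recurse left with hi=value and right with lo=value.
Preorder trace (stopping at first violation):
  at node 49 with bounds (-inf, +inf): OK
  at node 37 with bounds (-inf, 49): OK
  at node 1 with bounds (-inf, 37): OK
  at node 15 with bounds (1, 37): OK
  at node 42 with bounds (37, 49): OK
No violation found at any node.
Result: Valid BST


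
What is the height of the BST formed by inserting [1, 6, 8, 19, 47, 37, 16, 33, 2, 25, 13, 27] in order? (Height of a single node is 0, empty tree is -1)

Insertion order: [1, 6, 8, 19, 47, 37, 16, 33, 2, 25, 13, 27]
Tree (level-order array): [1, None, 6, 2, 8, None, None, None, 19, 16, 47, 13, None, 37, None, None, None, 33, None, 25, None, None, 27]
Compute height bottom-up (empty subtree = -1):
  height(2) = 1 + max(-1, -1) = 0
  height(13) = 1 + max(-1, -1) = 0
  height(16) = 1 + max(0, -1) = 1
  height(27) = 1 + max(-1, -1) = 0
  height(25) = 1 + max(-1, 0) = 1
  height(33) = 1 + max(1, -1) = 2
  height(37) = 1 + max(2, -1) = 3
  height(47) = 1 + max(3, -1) = 4
  height(19) = 1 + max(1, 4) = 5
  height(8) = 1 + max(-1, 5) = 6
  height(6) = 1 + max(0, 6) = 7
  height(1) = 1 + max(-1, 7) = 8
Height = 8


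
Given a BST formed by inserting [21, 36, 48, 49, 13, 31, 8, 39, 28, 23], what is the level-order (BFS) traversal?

Tree insertion order: [21, 36, 48, 49, 13, 31, 8, 39, 28, 23]
Tree (level-order array): [21, 13, 36, 8, None, 31, 48, None, None, 28, None, 39, 49, 23]
BFS from the root, enqueuing left then right child of each popped node:
  queue [21] -> pop 21, enqueue [13, 36], visited so far: [21]
  queue [13, 36] -> pop 13, enqueue [8], visited so far: [21, 13]
  queue [36, 8] -> pop 36, enqueue [31, 48], visited so far: [21, 13, 36]
  queue [8, 31, 48] -> pop 8, enqueue [none], visited so far: [21, 13, 36, 8]
  queue [31, 48] -> pop 31, enqueue [28], visited so far: [21, 13, 36, 8, 31]
  queue [48, 28] -> pop 48, enqueue [39, 49], visited so far: [21, 13, 36, 8, 31, 48]
  queue [28, 39, 49] -> pop 28, enqueue [23], visited so far: [21, 13, 36, 8, 31, 48, 28]
  queue [39, 49, 23] -> pop 39, enqueue [none], visited so far: [21, 13, 36, 8, 31, 48, 28, 39]
  queue [49, 23] -> pop 49, enqueue [none], visited so far: [21, 13, 36, 8, 31, 48, 28, 39, 49]
  queue [23] -> pop 23, enqueue [none], visited so far: [21, 13, 36, 8, 31, 48, 28, 39, 49, 23]
Result: [21, 13, 36, 8, 31, 48, 28, 39, 49, 23]


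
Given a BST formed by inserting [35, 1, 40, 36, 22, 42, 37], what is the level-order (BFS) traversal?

Tree insertion order: [35, 1, 40, 36, 22, 42, 37]
Tree (level-order array): [35, 1, 40, None, 22, 36, 42, None, None, None, 37]
BFS from the root, enqueuing left then right child of each popped node:
  queue [35] -> pop 35, enqueue [1, 40], visited so far: [35]
  queue [1, 40] -> pop 1, enqueue [22], visited so far: [35, 1]
  queue [40, 22] -> pop 40, enqueue [36, 42], visited so far: [35, 1, 40]
  queue [22, 36, 42] -> pop 22, enqueue [none], visited so far: [35, 1, 40, 22]
  queue [36, 42] -> pop 36, enqueue [37], visited so far: [35, 1, 40, 22, 36]
  queue [42, 37] -> pop 42, enqueue [none], visited so far: [35, 1, 40, 22, 36, 42]
  queue [37] -> pop 37, enqueue [none], visited so far: [35, 1, 40, 22, 36, 42, 37]
Result: [35, 1, 40, 22, 36, 42, 37]


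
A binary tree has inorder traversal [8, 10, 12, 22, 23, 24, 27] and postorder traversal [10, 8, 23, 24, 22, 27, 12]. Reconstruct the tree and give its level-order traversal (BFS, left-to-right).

Inorder:   [8, 10, 12, 22, 23, 24, 27]
Postorder: [10, 8, 23, 24, 22, 27, 12]
Algorithm: postorder visits root last, so walk postorder right-to-left;
each value is the root of the current inorder slice — split it at that
value, recurse on the right subtree first, then the left.
Recursive splits:
  root=12; inorder splits into left=[8, 10], right=[22, 23, 24, 27]
  root=27; inorder splits into left=[22, 23, 24], right=[]
  root=22; inorder splits into left=[], right=[23, 24]
  root=24; inorder splits into left=[23], right=[]
  root=23; inorder splits into left=[], right=[]
  root=8; inorder splits into left=[], right=[10]
  root=10; inorder splits into left=[], right=[]
Reconstructed level-order: [12, 8, 27, 10, 22, 24, 23]


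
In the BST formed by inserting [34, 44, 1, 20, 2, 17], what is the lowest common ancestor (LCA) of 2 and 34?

Tree insertion order: [34, 44, 1, 20, 2, 17]
Tree (level-order array): [34, 1, 44, None, 20, None, None, 2, None, None, 17]
In a BST, the LCA of p=2, q=34 is the first node v on the
root-to-leaf path with p <= v <= q (go left if both < v, right if both > v).
Walk from root:
  at 34: 2 <= 34 <= 34, this is the LCA
LCA = 34


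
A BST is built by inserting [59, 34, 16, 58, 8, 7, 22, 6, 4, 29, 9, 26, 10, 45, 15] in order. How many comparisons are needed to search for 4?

Search path for 4: 59 -> 34 -> 16 -> 8 -> 7 -> 6 -> 4
Found: True
Comparisons: 7


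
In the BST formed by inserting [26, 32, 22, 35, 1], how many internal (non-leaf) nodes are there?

Tree built from: [26, 32, 22, 35, 1]
Tree (level-order array): [26, 22, 32, 1, None, None, 35]
Rule: An internal node has at least one child.
Per-node child counts:
  node 26: 2 child(ren)
  node 22: 1 child(ren)
  node 1: 0 child(ren)
  node 32: 1 child(ren)
  node 35: 0 child(ren)
Matching nodes: [26, 22, 32]
Count of internal (non-leaf) nodes: 3


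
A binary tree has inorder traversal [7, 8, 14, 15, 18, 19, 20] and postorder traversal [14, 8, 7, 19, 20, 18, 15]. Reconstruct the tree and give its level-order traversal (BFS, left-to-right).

Inorder:   [7, 8, 14, 15, 18, 19, 20]
Postorder: [14, 8, 7, 19, 20, 18, 15]
Algorithm: postorder visits root last, so walk postorder right-to-left;
each value is the root of the current inorder slice — split it at that
value, recurse on the right subtree first, then the left.
Recursive splits:
  root=15; inorder splits into left=[7, 8, 14], right=[18, 19, 20]
  root=18; inorder splits into left=[], right=[19, 20]
  root=20; inorder splits into left=[19], right=[]
  root=19; inorder splits into left=[], right=[]
  root=7; inorder splits into left=[], right=[8, 14]
  root=8; inorder splits into left=[], right=[14]
  root=14; inorder splits into left=[], right=[]
Reconstructed level-order: [15, 7, 18, 8, 20, 14, 19]


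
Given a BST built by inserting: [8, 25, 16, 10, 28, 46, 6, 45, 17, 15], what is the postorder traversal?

Tree insertion order: [8, 25, 16, 10, 28, 46, 6, 45, 17, 15]
Tree (level-order array): [8, 6, 25, None, None, 16, 28, 10, 17, None, 46, None, 15, None, None, 45]
Postorder traversal: [6, 15, 10, 17, 16, 45, 46, 28, 25, 8]


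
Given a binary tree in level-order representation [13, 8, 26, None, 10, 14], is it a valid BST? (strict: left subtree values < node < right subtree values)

Level-order array: [13, 8, 26, None, 10, 14]
Validate using subtree bounds (lo, hi): at each node, require lo < value < hi,
then recurse left with hi=value and right with lo=value.
Preorder trace (stopping at first violation):
  at node 13 with bounds (-inf, +inf): OK
  at node 8 with bounds (-inf, 13): OK
  at node 10 with bounds (8, 13): OK
  at node 26 with bounds (13, +inf): OK
  at node 14 with bounds (13, 26): OK
No violation found at any node.
Result: Valid BST


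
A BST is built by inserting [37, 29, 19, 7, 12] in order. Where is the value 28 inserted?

Starting tree (level order): [37, 29, None, 19, None, 7, None, None, 12]
Insertion path: 37 -> 29 -> 19
Result: insert 28 as right child of 19
Final tree (level order): [37, 29, None, 19, None, 7, 28, None, 12]


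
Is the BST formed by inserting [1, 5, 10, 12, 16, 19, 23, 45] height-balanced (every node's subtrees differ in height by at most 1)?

Tree (level-order array): [1, None, 5, None, 10, None, 12, None, 16, None, 19, None, 23, None, 45]
Definition: a tree is height-balanced if, at every node, |h(left) - h(right)| <= 1 (empty subtree has height -1).
Bottom-up per-node check:
  node 45: h_left=-1, h_right=-1, diff=0 [OK], height=0
  node 23: h_left=-1, h_right=0, diff=1 [OK], height=1
  node 19: h_left=-1, h_right=1, diff=2 [FAIL (|-1-1|=2 > 1)], height=2
  node 16: h_left=-1, h_right=2, diff=3 [FAIL (|-1-2|=3 > 1)], height=3
  node 12: h_left=-1, h_right=3, diff=4 [FAIL (|-1-3|=4 > 1)], height=4
  node 10: h_left=-1, h_right=4, diff=5 [FAIL (|-1-4|=5 > 1)], height=5
  node 5: h_left=-1, h_right=5, diff=6 [FAIL (|-1-5|=6 > 1)], height=6
  node 1: h_left=-1, h_right=6, diff=7 [FAIL (|-1-6|=7 > 1)], height=7
Node 19 violates the condition: |-1 - 1| = 2 > 1.
Result: Not balanced


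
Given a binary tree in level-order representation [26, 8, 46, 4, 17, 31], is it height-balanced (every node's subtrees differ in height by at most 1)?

Tree (level-order array): [26, 8, 46, 4, 17, 31]
Definition: a tree is height-balanced if, at every node, |h(left) - h(right)| <= 1 (empty subtree has height -1).
Bottom-up per-node check:
  node 4: h_left=-1, h_right=-1, diff=0 [OK], height=0
  node 17: h_left=-1, h_right=-1, diff=0 [OK], height=0
  node 8: h_left=0, h_right=0, diff=0 [OK], height=1
  node 31: h_left=-1, h_right=-1, diff=0 [OK], height=0
  node 46: h_left=0, h_right=-1, diff=1 [OK], height=1
  node 26: h_left=1, h_right=1, diff=0 [OK], height=2
All nodes satisfy the balance condition.
Result: Balanced


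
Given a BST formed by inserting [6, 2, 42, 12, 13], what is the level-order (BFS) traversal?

Tree insertion order: [6, 2, 42, 12, 13]
Tree (level-order array): [6, 2, 42, None, None, 12, None, None, 13]
BFS from the root, enqueuing left then right child of each popped node:
  queue [6] -> pop 6, enqueue [2, 42], visited so far: [6]
  queue [2, 42] -> pop 2, enqueue [none], visited so far: [6, 2]
  queue [42] -> pop 42, enqueue [12], visited so far: [6, 2, 42]
  queue [12] -> pop 12, enqueue [13], visited so far: [6, 2, 42, 12]
  queue [13] -> pop 13, enqueue [none], visited so far: [6, 2, 42, 12, 13]
Result: [6, 2, 42, 12, 13]


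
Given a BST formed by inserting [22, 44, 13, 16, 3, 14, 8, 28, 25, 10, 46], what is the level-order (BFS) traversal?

Tree insertion order: [22, 44, 13, 16, 3, 14, 8, 28, 25, 10, 46]
Tree (level-order array): [22, 13, 44, 3, 16, 28, 46, None, 8, 14, None, 25, None, None, None, None, 10]
BFS from the root, enqueuing left then right child of each popped node:
  queue [22] -> pop 22, enqueue [13, 44], visited so far: [22]
  queue [13, 44] -> pop 13, enqueue [3, 16], visited so far: [22, 13]
  queue [44, 3, 16] -> pop 44, enqueue [28, 46], visited so far: [22, 13, 44]
  queue [3, 16, 28, 46] -> pop 3, enqueue [8], visited so far: [22, 13, 44, 3]
  queue [16, 28, 46, 8] -> pop 16, enqueue [14], visited so far: [22, 13, 44, 3, 16]
  queue [28, 46, 8, 14] -> pop 28, enqueue [25], visited so far: [22, 13, 44, 3, 16, 28]
  queue [46, 8, 14, 25] -> pop 46, enqueue [none], visited so far: [22, 13, 44, 3, 16, 28, 46]
  queue [8, 14, 25] -> pop 8, enqueue [10], visited so far: [22, 13, 44, 3, 16, 28, 46, 8]
  queue [14, 25, 10] -> pop 14, enqueue [none], visited so far: [22, 13, 44, 3, 16, 28, 46, 8, 14]
  queue [25, 10] -> pop 25, enqueue [none], visited so far: [22, 13, 44, 3, 16, 28, 46, 8, 14, 25]
  queue [10] -> pop 10, enqueue [none], visited so far: [22, 13, 44, 3, 16, 28, 46, 8, 14, 25, 10]
Result: [22, 13, 44, 3, 16, 28, 46, 8, 14, 25, 10]


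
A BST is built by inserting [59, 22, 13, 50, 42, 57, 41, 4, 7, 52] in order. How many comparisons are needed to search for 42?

Search path for 42: 59 -> 22 -> 50 -> 42
Found: True
Comparisons: 4


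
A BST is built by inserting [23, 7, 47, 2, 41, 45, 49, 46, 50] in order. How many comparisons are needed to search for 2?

Search path for 2: 23 -> 7 -> 2
Found: True
Comparisons: 3


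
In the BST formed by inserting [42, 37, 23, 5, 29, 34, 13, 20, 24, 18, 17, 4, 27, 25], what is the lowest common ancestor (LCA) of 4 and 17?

Tree insertion order: [42, 37, 23, 5, 29, 34, 13, 20, 24, 18, 17, 4, 27, 25]
Tree (level-order array): [42, 37, None, 23, None, 5, 29, 4, 13, 24, 34, None, None, None, 20, None, 27, None, None, 18, None, 25, None, 17]
In a BST, the LCA of p=4, q=17 is the first node v on the
root-to-leaf path with p <= v <= q (go left if both < v, right if both > v).
Walk from root:
  at 42: both 4 and 17 < 42, go left
  at 37: both 4 and 17 < 37, go left
  at 23: both 4 and 17 < 23, go left
  at 5: 4 <= 5 <= 17, this is the LCA
LCA = 5


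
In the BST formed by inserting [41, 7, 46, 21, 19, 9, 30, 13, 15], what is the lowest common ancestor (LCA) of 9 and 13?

Tree insertion order: [41, 7, 46, 21, 19, 9, 30, 13, 15]
Tree (level-order array): [41, 7, 46, None, 21, None, None, 19, 30, 9, None, None, None, None, 13, None, 15]
In a BST, the LCA of p=9, q=13 is the first node v on the
root-to-leaf path with p <= v <= q (go left if both < v, right if both > v).
Walk from root:
  at 41: both 9 and 13 < 41, go left
  at 7: both 9 and 13 > 7, go right
  at 21: both 9 and 13 < 21, go left
  at 19: both 9 and 13 < 19, go left
  at 9: 9 <= 9 <= 13, this is the LCA
LCA = 9


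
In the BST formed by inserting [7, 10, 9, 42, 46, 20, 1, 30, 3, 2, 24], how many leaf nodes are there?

Tree built from: [7, 10, 9, 42, 46, 20, 1, 30, 3, 2, 24]
Tree (level-order array): [7, 1, 10, None, 3, 9, 42, 2, None, None, None, 20, 46, None, None, None, 30, None, None, 24]
Rule: A leaf has 0 children.
Per-node child counts:
  node 7: 2 child(ren)
  node 1: 1 child(ren)
  node 3: 1 child(ren)
  node 2: 0 child(ren)
  node 10: 2 child(ren)
  node 9: 0 child(ren)
  node 42: 2 child(ren)
  node 20: 1 child(ren)
  node 30: 1 child(ren)
  node 24: 0 child(ren)
  node 46: 0 child(ren)
Matching nodes: [2, 9, 24, 46]
Count of leaf nodes: 4


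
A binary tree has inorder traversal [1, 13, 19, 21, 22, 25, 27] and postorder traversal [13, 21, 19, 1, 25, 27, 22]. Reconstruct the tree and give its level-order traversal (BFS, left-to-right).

Inorder:   [1, 13, 19, 21, 22, 25, 27]
Postorder: [13, 21, 19, 1, 25, 27, 22]
Algorithm: postorder visits root last, so walk postorder right-to-left;
each value is the root of the current inorder slice — split it at that
value, recurse on the right subtree first, then the left.
Recursive splits:
  root=22; inorder splits into left=[1, 13, 19, 21], right=[25, 27]
  root=27; inorder splits into left=[25], right=[]
  root=25; inorder splits into left=[], right=[]
  root=1; inorder splits into left=[], right=[13, 19, 21]
  root=19; inorder splits into left=[13], right=[21]
  root=21; inorder splits into left=[], right=[]
  root=13; inorder splits into left=[], right=[]
Reconstructed level-order: [22, 1, 27, 19, 25, 13, 21]


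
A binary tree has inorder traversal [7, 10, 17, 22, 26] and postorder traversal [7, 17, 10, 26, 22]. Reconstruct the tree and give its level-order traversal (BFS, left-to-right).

Inorder:   [7, 10, 17, 22, 26]
Postorder: [7, 17, 10, 26, 22]
Algorithm: postorder visits root last, so walk postorder right-to-left;
each value is the root of the current inorder slice — split it at that
value, recurse on the right subtree first, then the left.
Recursive splits:
  root=22; inorder splits into left=[7, 10, 17], right=[26]
  root=26; inorder splits into left=[], right=[]
  root=10; inorder splits into left=[7], right=[17]
  root=17; inorder splits into left=[], right=[]
  root=7; inorder splits into left=[], right=[]
Reconstructed level-order: [22, 10, 26, 7, 17]


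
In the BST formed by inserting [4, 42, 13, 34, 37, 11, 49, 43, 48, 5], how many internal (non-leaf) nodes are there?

Tree built from: [4, 42, 13, 34, 37, 11, 49, 43, 48, 5]
Tree (level-order array): [4, None, 42, 13, 49, 11, 34, 43, None, 5, None, None, 37, None, 48]
Rule: An internal node has at least one child.
Per-node child counts:
  node 4: 1 child(ren)
  node 42: 2 child(ren)
  node 13: 2 child(ren)
  node 11: 1 child(ren)
  node 5: 0 child(ren)
  node 34: 1 child(ren)
  node 37: 0 child(ren)
  node 49: 1 child(ren)
  node 43: 1 child(ren)
  node 48: 0 child(ren)
Matching nodes: [4, 42, 13, 11, 34, 49, 43]
Count of internal (non-leaf) nodes: 7


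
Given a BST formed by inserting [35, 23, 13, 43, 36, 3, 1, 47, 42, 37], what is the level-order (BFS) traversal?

Tree insertion order: [35, 23, 13, 43, 36, 3, 1, 47, 42, 37]
Tree (level-order array): [35, 23, 43, 13, None, 36, 47, 3, None, None, 42, None, None, 1, None, 37]
BFS from the root, enqueuing left then right child of each popped node:
  queue [35] -> pop 35, enqueue [23, 43], visited so far: [35]
  queue [23, 43] -> pop 23, enqueue [13], visited so far: [35, 23]
  queue [43, 13] -> pop 43, enqueue [36, 47], visited so far: [35, 23, 43]
  queue [13, 36, 47] -> pop 13, enqueue [3], visited so far: [35, 23, 43, 13]
  queue [36, 47, 3] -> pop 36, enqueue [42], visited so far: [35, 23, 43, 13, 36]
  queue [47, 3, 42] -> pop 47, enqueue [none], visited so far: [35, 23, 43, 13, 36, 47]
  queue [3, 42] -> pop 3, enqueue [1], visited so far: [35, 23, 43, 13, 36, 47, 3]
  queue [42, 1] -> pop 42, enqueue [37], visited so far: [35, 23, 43, 13, 36, 47, 3, 42]
  queue [1, 37] -> pop 1, enqueue [none], visited so far: [35, 23, 43, 13, 36, 47, 3, 42, 1]
  queue [37] -> pop 37, enqueue [none], visited so far: [35, 23, 43, 13, 36, 47, 3, 42, 1, 37]
Result: [35, 23, 43, 13, 36, 47, 3, 42, 1, 37]


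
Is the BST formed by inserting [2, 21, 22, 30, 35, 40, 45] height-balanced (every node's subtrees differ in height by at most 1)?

Tree (level-order array): [2, None, 21, None, 22, None, 30, None, 35, None, 40, None, 45]
Definition: a tree is height-balanced if, at every node, |h(left) - h(right)| <= 1 (empty subtree has height -1).
Bottom-up per-node check:
  node 45: h_left=-1, h_right=-1, diff=0 [OK], height=0
  node 40: h_left=-1, h_right=0, diff=1 [OK], height=1
  node 35: h_left=-1, h_right=1, diff=2 [FAIL (|-1-1|=2 > 1)], height=2
  node 30: h_left=-1, h_right=2, diff=3 [FAIL (|-1-2|=3 > 1)], height=3
  node 22: h_left=-1, h_right=3, diff=4 [FAIL (|-1-3|=4 > 1)], height=4
  node 21: h_left=-1, h_right=4, diff=5 [FAIL (|-1-4|=5 > 1)], height=5
  node 2: h_left=-1, h_right=5, diff=6 [FAIL (|-1-5|=6 > 1)], height=6
Node 35 violates the condition: |-1 - 1| = 2 > 1.
Result: Not balanced


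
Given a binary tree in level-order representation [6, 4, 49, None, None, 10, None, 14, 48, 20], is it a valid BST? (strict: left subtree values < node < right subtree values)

Level-order array: [6, 4, 49, None, None, 10, None, 14, 48, 20]
Validate using subtree bounds (lo, hi): at each node, require lo < value < hi,
then recurse left with hi=value and right with lo=value.
Preorder trace (stopping at first violation):
  at node 6 with bounds (-inf, +inf): OK
  at node 4 with bounds (-inf, 6): OK
  at node 49 with bounds (6, +inf): OK
  at node 10 with bounds (6, 49): OK
  at node 14 with bounds (6, 10): VIOLATION
Node 14 violates its bound: not (6 < 14 < 10).
Result: Not a valid BST
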